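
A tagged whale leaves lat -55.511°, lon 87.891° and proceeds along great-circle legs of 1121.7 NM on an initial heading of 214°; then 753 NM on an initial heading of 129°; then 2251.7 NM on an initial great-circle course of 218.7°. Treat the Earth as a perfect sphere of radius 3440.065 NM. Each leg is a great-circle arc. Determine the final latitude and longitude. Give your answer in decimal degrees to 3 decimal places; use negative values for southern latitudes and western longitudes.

latitude -63.589°, longitude -26.258°

Apply the spherical direct solution leg by leg, carrying full precision between legs.
Leg 1: from (-55.511°, 87.891°), δ = 1121.7/3440.065 = 0.326069 rad, θ = 214° → φ = -68.619°, λ = 58.463°.
Leg 2: from (-68.619°, 58.463°), δ = 753/3440.065 = 0.218891 rad, θ = 129° → φ = -73.492°, λ = 94.896°.
Leg 3: from (-73.492°, 94.896°), δ = 2251.7/3440.065 = 0.654552 rad, θ = 218.7° → φ = -63.589°, λ = -26.258°.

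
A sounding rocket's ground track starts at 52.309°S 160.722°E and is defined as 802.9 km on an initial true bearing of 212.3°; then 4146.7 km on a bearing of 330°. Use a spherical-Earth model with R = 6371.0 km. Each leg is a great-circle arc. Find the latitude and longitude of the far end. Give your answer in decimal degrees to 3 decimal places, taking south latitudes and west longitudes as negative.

Apply the spherical direct solution leg by leg, carrying full precision between legs.
Leg 1: from (-52.309°, 160.722°), δ = 802.9/6371 = 0.126024 rad, θ = 212.3° → φ = -58.212°, λ = 153.397°.
Leg 2: from (-58.212°, 153.397°), δ = 4146.7/6371 = 0.650871 rad, θ = 330° → φ = -23.567°, λ = 134.098°.

latitude -23.567°, longitude 134.098°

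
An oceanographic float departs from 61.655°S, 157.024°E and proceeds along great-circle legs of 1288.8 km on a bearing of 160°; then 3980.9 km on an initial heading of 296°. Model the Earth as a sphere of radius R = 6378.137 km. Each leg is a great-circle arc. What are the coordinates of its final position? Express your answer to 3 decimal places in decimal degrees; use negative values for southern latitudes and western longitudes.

latitude -43.921°, longitude 123.125°

Apply the spherical direct solution leg by leg, carrying full precision between legs.
Leg 1: from (-61.655°, 157.024°), δ = 1288.8/6378.137 = 0.202065 rad, θ = 160° → φ = -72.127°, λ = 169.947°.
Leg 2: from (-72.127°, 169.947°), δ = 3980.9/6378.137 = 0.624148 rad, θ = 296° → φ = -43.921°, λ = 123.125°.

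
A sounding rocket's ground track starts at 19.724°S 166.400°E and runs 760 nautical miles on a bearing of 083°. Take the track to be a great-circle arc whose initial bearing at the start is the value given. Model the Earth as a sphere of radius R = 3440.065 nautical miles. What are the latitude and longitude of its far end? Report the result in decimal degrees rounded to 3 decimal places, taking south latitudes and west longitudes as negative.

latitude -17.707°, longitude 179.598°

The arc subtends δ = 760/3440.065 = 0.220926 rad at the centre.
Start latitude φ₁ = -0.344249 rad; initial bearing θ = 1.448623 rad.
sin φ₂ = sin φ₁ cos δ + cos φ₁ sin δ cos θ = (-0.337490)(0.975695) + (0.941329)(0.219133)(0.121869) = -0.304148
φ₂ = asin(-0.304148) = -0.309044 rad = -17.707°.
For the longitude increment, Δλ = atan2( sin θ sin δ cos φ₁, cos δ − sin φ₁ sin φ₂ ) = atan2(0.204739, 0.873048) = 13.198°.
λ₂ = 166.400° + 13.198° = 179.598°.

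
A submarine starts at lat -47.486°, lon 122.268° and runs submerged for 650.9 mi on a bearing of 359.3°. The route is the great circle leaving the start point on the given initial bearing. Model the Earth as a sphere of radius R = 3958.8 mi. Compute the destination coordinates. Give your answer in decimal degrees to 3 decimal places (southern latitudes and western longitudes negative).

latitude -38.066°, longitude 122.122°

δ = 650.9/3958.8 = 0.164419 rad (9.4205°).
Start latitude φ₁ = -0.828787 rad; initial bearing θ = 6.270968 rad.
Destination latitude: φ₂ = arcsin( sin φ₁ cos δ + cos φ₁ sin δ cos θ ) = arcsin(-0.616570) = -38.066°.
Δλ = atan2( sin θ sin δ cos φ₁ , cos δ − sin φ₁ sin φ₂ ) = atan2(-0.001351, 0.532032) = -0.002540 rad = -0.146°.
λ₂ = λ₁ + Δλ = 122.122°.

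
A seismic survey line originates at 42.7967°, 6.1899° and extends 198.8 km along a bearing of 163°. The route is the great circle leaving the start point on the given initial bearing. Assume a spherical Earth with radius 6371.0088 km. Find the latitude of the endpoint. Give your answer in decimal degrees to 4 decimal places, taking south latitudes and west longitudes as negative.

latitude 41.0848°

δ = 198.8/6371.0088 = 0.031204 rad (1.7878°).
With φ₁ = 42.7967° = 0.746943 rad and θ = 163° = 2.844887 rad:
Destination latitude: φ₂ = arcsin( sin φ₁ cos δ + cos φ₁ sin δ cos θ ) = arcsin(0.657176) = 41.0848°.
For the longitude increment, Δλ = atan2( sin θ sin δ cos φ₁, cos δ − sin φ₁ sin φ₂ ) = atan2(0.006693, 0.553029) = 0.6934°.
Hence λ₂ = 6.1899° + 0.6934° = 6.8833°.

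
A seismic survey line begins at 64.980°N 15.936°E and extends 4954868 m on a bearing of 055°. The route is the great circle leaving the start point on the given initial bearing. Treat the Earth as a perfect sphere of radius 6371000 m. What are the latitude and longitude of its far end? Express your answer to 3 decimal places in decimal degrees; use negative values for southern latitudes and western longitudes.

Angular distance δ = d/R = 4954868 / 6371000 = 0.777722 rad.
With φ₁ = 64.980° = 1.134115 rad and θ = 55° = 0.959931 rad:
Applying the spherical law of cosines for sides, sin φ₂ = sin φ₁ cos δ + cos φ₁ sin δ cos θ = 0.815864, so φ₂ = 54.673°.
Then Δλ = atan2(0.243088, -0.026789) = 1.680558 rad, from sin θ sin δ cos φ₁ over cos δ − sin φ₁ sin φ₂.
Hence λ₂ = 15.936° + 96.289° = 112.225°.

latitude 54.673°, longitude 112.225°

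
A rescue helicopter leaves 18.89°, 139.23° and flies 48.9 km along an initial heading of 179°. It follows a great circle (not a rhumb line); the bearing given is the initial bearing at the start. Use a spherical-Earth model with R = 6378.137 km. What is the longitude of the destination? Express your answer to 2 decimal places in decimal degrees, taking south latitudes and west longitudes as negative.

δ = 48.9/6378.137 = 0.007667 rad (0.4393°).
With φ₁ = 18.89° = 0.329693 rad and θ = 179° = 3.124139 rad:
Applying the spherical law of cosines for sides, sin φ₂ = sin φ₁ cos δ + cos φ₁ sin δ cos θ = 0.316490, so φ₂ = 18.45°.
Then Δλ = atan2(0.000127, 0.897506) = 0.000141 rad, from sin θ sin δ cos φ₁ over cos δ − sin φ₁ sin φ₂.
λ₂ = λ₁ + Δλ = 139.24°.

longitude 139.24°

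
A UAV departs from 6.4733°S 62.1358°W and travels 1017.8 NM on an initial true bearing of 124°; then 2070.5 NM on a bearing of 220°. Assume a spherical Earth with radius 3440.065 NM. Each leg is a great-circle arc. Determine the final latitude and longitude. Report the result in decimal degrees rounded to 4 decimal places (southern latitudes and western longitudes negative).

Apply the spherical direct solution leg by leg, carrying full precision between legs.
Leg 1: from (-6.4733°, -62.1358°), δ = 1017.8/3440.065 = 0.295867 rad, θ = 124° → φ = -15.6551°, λ = -47.5971°.
Leg 2: from (-15.6551°, -47.5971°), δ = 2070.5/3440.065 = 0.601878 rad, θ = 220° → φ = -39.7966°, λ = -75.8708°.

latitude -39.7966°, longitude -75.8708°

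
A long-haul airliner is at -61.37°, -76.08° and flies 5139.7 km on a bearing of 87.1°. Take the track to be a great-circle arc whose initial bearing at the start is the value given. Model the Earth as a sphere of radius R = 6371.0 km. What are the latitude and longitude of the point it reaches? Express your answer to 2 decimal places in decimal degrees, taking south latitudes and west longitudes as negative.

latitude -36.14°, longitude -12.84°

δ = 5139.7/6371 = 0.806734 rad (46.2224°).
With φ₁ = -61.37° = -1.071109 rad and θ = 87.1° = 1.520182 rad:
sin φ₂ = sin φ₁ cos δ + cos φ₁ sin δ cos θ = (-0.877732)(0.691861) + (0.479152)(0.722031)(0.050593) = -0.589765
φ₂ = asin(-0.589765) = -0.630768 rad = -36.14°.
Then Δλ = atan2(0.345519, 0.174205) = 1.103808 rad, from sin θ sin δ cos φ₁ over cos δ − sin φ₁ sin φ₂.
λ₂ = λ₁ + Δλ = -12.84°.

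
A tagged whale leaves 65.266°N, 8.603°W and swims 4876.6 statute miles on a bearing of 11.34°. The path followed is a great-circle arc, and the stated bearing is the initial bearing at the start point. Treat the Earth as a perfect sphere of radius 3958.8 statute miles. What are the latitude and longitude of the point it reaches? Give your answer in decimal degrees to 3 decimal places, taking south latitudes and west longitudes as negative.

The arc subtends δ = 4876.6/3958.8 = 1.231838 rad at the centre.
Start latitude φ₁ = 1.139107 rad; initial bearing θ = 0.197920 rad.
Destination latitude: φ₂ = arcsin( sin φ₁ cos δ + cos φ₁ sin δ cos θ ) = arcsin(0.688897) = 43.543°.
For the longitude increment, Δλ = atan2( sin θ sin δ cos φ₁, cos δ − sin φ₁ sin φ₂ ) = atan2(0.077590, -0.293193) = 165.177°.
λ₂ = -8.603° + 165.177° = 156.574°.

latitude 43.543°, longitude 156.574°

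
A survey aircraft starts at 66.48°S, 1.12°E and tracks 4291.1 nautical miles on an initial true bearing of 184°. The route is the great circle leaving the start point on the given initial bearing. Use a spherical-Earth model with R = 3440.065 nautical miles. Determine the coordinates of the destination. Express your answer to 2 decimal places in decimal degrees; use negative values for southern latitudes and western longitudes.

latitude -41.98°, longitude -173.78°

Angular distance δ = d/R = 4291.1 / 3440.065 = 1.247389 rad.
With φ₁ = -66.48° = -1.160295 rad and θ = 184° = 3.211406 rad:
Applying the spherical law of cosines for sides, sin φ₂ = sin φ₁ cos δ + cos φ₁ sin δ cos θ = -0.668855, so φ₂ = -41.98°.
Δλ = atan2( sin θ sin δ cos φ₁ , cos δ − sin φ₁ sin φ₂ ) = atan2(-0.026395, -0.295489) = -3.052504 rad = -174.90°.
λ₂ = λ₁ + Δλ = -173.78°.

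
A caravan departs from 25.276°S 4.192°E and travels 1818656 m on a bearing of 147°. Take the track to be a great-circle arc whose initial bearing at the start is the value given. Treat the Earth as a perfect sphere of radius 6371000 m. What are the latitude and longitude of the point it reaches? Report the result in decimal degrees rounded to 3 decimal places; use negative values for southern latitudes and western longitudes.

latitude -38.554°, longitude 15.502°

Angular distance δ = d/R = 1818656 / 6371000 = 0.285458 rad.
Start latitude φ₁ = -0.441149 rad; initial bearing θ = 2.565634 rad.
sin φ₂ = sin φ₁ cos δ + cos φ₁ sin δ cos θ = (-0.426979)(0.959533) + (0.904261)(0.281597)(-0.838671) = -0.623258
φ₂ = asin(-0.623258) = -0.672901 rad = -38.554°.
Then Δλ = atan2(0.138686, 0.693415) = 0.197399 rad, from sin θ sin δ cos φ₁ over cos δ − sin φ₁ sin φ₂.
λ₂ = 4.192° + 11.310° = 15.502°.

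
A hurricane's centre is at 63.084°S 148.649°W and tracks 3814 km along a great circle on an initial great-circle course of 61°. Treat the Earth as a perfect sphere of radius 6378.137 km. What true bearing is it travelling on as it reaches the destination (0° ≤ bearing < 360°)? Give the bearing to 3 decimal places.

final bearing 30.087°

The arc subtends δ = 3814/6378.137 = 0.597980 rad at the centre.
Converting: φ₁ = -1.101024 rad, θ = 1.064651 rad.
Applying the spherical law of cosines for sides, sin φ₂ = sin φ₁ cos δ + cos φ₁ sin δ cos θ = -0.613390, so φ₂ = -37.835°.
Then Δλ = atan2(0.222896, 0.279532) = 0.673148 rad, from sin θ sin δ cos φ₁ over cos δ − sin φ₁ sin φ₂.
λ₂ = -148.649° + 38.569° = -110.080°.
The forward bearing on arrival equals the back-azimuth from the destination plus 180°.
Back-azimuth from P₂ (-37.835°, -110.080°) to P₁ (-63.084°, -148.649°), with Δλ' = λ₁ − λ₂ = -38.569°: atan2( sin Δλ' cos φ₁ , cos φ₂ sin φ₁ − sin φ₂ cos φ₁ cos Δλ' ) = 210.087°.
Final bearing = (210.087° + 180°) mod 360° = 30.087°.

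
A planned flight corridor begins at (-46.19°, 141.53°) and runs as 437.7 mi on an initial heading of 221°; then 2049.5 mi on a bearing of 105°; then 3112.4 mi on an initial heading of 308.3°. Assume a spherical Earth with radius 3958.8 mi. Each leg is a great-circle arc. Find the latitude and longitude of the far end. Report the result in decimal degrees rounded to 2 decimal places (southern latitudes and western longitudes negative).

latitude -14.18°, longitude 146.74°

Apply the spherical direct solution leg by leg, carrying full precision between legs.
Leg 1: from (-46.19°, 141.53°), δ = 437.7/3958.8 = 0.110564 rad, θ = 221° → φ = -50.79°, λ = 134.95°.
Leg 2: from (-50.79°, 134.95°), δ = 2049.5/3958.8 = 0.517707 rad, θ = 105° → φ = -48.96°, λ = -178.32°.
Leg 3: from (-48.96°, -178.32°), δ = 3112.4/3958.8 = 0.786198 rad, θ = 308.3° → φ = -14.18°, λ = 146.74°.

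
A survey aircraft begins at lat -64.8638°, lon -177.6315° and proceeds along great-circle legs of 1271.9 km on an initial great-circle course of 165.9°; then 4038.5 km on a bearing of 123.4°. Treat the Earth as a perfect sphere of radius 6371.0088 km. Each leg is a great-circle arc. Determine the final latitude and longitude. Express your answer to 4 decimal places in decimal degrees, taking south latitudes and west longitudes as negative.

Apply the spherical direct solution leg by leg, carrying full precision between legs.
Leg 1: from (-64.8638°, -177.6315°), δ = 1271.9/6371.0088 = 0.199639 rad, θ = 165.9° → φ = -75.7011°, λ = -166.3510°.
Leg 2: from (-75.7011°, -166.3510°), δ = 4038.5/6371.0088 = 0.633887 rad, θ = 123.4° → φ = -59.4624°, λ = -63.0452°.

latitude -59.4624°, longitude -63.0452°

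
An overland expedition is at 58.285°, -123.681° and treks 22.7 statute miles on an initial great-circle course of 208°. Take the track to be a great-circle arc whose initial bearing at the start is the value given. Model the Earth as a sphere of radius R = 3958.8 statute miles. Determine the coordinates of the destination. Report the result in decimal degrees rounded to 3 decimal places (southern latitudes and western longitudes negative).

δ = 22.7/3958.8 = 0.005734 rad (0.3285°).
Start latitude φ₁ = 1.017265 rad; initial bearing θ = 3.630285 rad.
Applying the spherical law of cosines for sides, sin φ₂ = sin φ₁ cos δ + cos φ₁ sin δ cos θ = 0.847998, so φ₂ = 57.995°.
For the longitude increment, Δλ = atan2( sin θ sin δ cos φ₁, cos δ − sin φ₁ sin φ₂ ) = atan2(-0.001415, 0.278614) = -0.291°.
Hence λ₂ = -123.681° + -0.291° = -123.972°.

latitude 57.995°, longitude -123.972°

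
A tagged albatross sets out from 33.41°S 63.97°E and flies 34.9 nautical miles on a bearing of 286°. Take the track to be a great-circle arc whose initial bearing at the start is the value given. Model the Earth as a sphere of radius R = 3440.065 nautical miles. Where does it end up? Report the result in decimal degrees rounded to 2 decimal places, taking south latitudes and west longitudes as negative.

latitude -33.25°, longitude 63.30°

Central angle δ = d/R = 0.010145 rad.
With φ₁ = -33.41° = -0.583115 rad and θ = 286° = 4.991642 rad:
sin φ₂ = sin φ₁ cos δ + cos φ₁ sin δ cos θ = (-0.550626)(0.999949) + (0.834752)(0.010145)(0.275637) = -0.548264
φ₂ = asin(-0.548264) = -0.580287 rad = -33.25°.
Then Δλ = atan2(-0.008140, 0.698060) = -0.011661 rad, from sin θ sin δ cos φ₁ over cos δ − sin φ₁ sin φ₂.
λ₂ = λ₁ + Δλ = 63.30°.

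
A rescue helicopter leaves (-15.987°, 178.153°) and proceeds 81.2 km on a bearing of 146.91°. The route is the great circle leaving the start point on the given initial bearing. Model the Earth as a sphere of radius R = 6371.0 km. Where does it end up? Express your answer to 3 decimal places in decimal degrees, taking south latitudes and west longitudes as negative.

latitude -16.598°, longitude 178.569°

δ = 81.2/6371 = 0.012745 rad (0.7302°).
With φ₁ = -15.987° = -0.279026 rad and θ = 146.91° = 2.564063 rad:
Applying the spherical law of cosines for sides, sin φ₂ = sin φ₁ cos δ + cos φ₁ sin δ cos θ = -0.285662, so φ₂ = -16.598°.
Then Δλ = atan2(0.006689, 0.921242) = 0.007261 rad, from sin θ sin δ cos φ₁ over cos δ − sin φ₁ sin φ₂.
Hence λ₂ = 178.153° + 0.416° = 178.569°.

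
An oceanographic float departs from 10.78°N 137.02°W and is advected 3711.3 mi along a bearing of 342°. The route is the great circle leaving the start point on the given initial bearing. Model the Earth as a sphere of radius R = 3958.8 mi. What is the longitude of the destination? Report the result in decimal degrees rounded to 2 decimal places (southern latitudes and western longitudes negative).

longitude -166.65°

The arc subtends δ = 3711.3/3958.8 = 0.937481 rad at the centre.
Converting: φ₁ = 0.188146 rad, θ = 5.969026 rad.
sin φ₂ = sin φ₁ cos δ + cos φ₁ sin δ cos θ = (0.187038)(0.591820) + (0.982353)(0.806070)(0.951057) = 0.863782
φ₂ = asin(0.863782) = 1.042729 rad = 59.74°.
For the longitude increment, Δλ = atan2( sin θ sin δ cos φ₁, cos δ − sin φ₁ sin φ₂ ) = atan2(-0.244694, 0.430260) = -29.63°.
Hence λ₂ = -137.02° + -29.63° = -166.65°.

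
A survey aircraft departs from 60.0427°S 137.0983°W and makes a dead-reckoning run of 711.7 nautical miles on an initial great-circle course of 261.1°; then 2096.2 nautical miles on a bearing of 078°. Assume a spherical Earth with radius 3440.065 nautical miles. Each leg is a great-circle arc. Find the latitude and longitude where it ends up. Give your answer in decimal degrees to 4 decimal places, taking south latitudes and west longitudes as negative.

latitude -40.4189°, longitude -113.5149°

Apply the spherical direct solution leg by leg, carrying full precision between legs.
Leg 1: from (-60.0427°, -137.0983°), δ = 711.7/3440.065 = 0.206886 rad, θ = 261.1° → φ = -59.7450°, λ = -160.8503°.
Leg 2: from (-59.7450°, -160.8503°), δ = 2096.2/3440.065 = 0.609349 rad, θ = 78° → φ = -40.4189°, λ = -113.5149°.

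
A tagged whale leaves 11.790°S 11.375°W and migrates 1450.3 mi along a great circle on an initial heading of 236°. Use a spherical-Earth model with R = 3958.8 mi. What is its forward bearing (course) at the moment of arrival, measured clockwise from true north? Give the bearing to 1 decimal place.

The arc subtends δ = 1450.3/3958.8 = 0.366348 rad at the centre.
Converting: φ₁ = -0.205774 rad, θ = 4.118977 rad.
Applying the spherical law of cosines for sides, sin φ₂ = sin φ₁ cos δ + cos φ₁ sin δ cos θ = -0.386848, so φ₂ = -22.759°.
Then Δλ = atan2(-0.290703, 0.854599) = -0.327885 rad, from sin θ sin δ cos φ₁ over cos δ − sin φ₁ sin φ₂.
λ₂ = -11.375° + -18.786° = -30.161°.
The forward bearing on arrival equals the back-azimuth from the destination plus 180°.
Back-azimuth from P₂ (-22.8°, -30.2°) to P₁ (-11.8°, -11.4°), with Δλ' = λ₁ − λ₂ = 18.8°: atan2( sin Δλ' cos φ₁ , cos φ₂ sin φ₁ − sin φ₂ cos φ₁ cos Δλ' ) = 61.7°.
Final bearing = (61.7° + 180°) mod 360° = 241.7°.

final bearing 241.7°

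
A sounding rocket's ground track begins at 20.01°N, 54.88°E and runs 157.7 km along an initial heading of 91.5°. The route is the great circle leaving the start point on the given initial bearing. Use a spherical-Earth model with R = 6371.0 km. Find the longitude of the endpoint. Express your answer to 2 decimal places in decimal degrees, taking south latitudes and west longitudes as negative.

longitude 56.39°

Angular distance δ = d/R = 157.7 / 6371 = 0.024753 rad.
With φ₁ = 20.01° = 0.349240 rad and θ = 91.5° = 1.596976 rad:
sin φ₂ = sin φ₁ cos δ + cos φ₁ sin δ cos θ = (0.342184)(0.999694) + (0.939633)(0.024750)(-0.026177) = 0.341471
φ₂ = asin(0.341471) = 0.348481 rad = 19.97°.
Δλ = atan2( sin θ sin δ cos φ₁ , cos δ − sin φ₁ sin φ₂ ) = atan2(0.023248, 0.882848) = 0.026327 rad = 1.51°.
λ₂ = 54.88° + 1.51° = 56.39°.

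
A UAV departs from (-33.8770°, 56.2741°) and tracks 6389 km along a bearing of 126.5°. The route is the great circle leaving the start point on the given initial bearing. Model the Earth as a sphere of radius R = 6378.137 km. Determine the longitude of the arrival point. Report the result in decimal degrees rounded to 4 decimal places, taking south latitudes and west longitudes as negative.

longitude 132.3340°

Central angle δ = d/R = 1.001703 rad.
Start latitude φ₁ = -0.591265 rad; initial bearing θ = 2.207842 rad.
Destination latitude: φ₂ = arcsin( sin φ₁ cos δ + cos φ₁ sin δ cos θ ) = arcsin(-0.716380) = -45.7564°.
Δλ = atan2( sin θ sin δ cos φ₁ , cos δ − sin φ₁ sin φ₂ ) = atan2(0.562203, 0.139549) = 1.327495 rad = 76.0599°.
Hence λ₂ = 56.2741° + 76.0599° = 132.3340°.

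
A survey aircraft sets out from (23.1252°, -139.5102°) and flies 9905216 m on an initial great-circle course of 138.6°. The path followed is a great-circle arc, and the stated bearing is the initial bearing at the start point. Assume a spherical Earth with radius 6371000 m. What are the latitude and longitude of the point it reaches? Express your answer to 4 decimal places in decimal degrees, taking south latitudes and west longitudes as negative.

latitude -43.1132°, longitude -74.5811°

The arc subtends δ = 9905216/6371000 = 1.554735 rad at the centre.
With φ₁ = 23.1252° = 0.403611 rad and θ = 138.6° = 2.419026 rad:
Applying the spherical law of cosines for sides, sin φ₂ = sin φ₁ cos δ + cos φ₁ sin δ cos θ = -0.683442, so φ₂ = -43.1132°.
Then Δλ = atan2(0.608096, 0.284477) = 1.133226 rad, from sin θ sin δ cos φ₁ over cos δ − sin φ₁ sin φ₂.
λ₂ = λ₁ + Δλ = -74.5811°.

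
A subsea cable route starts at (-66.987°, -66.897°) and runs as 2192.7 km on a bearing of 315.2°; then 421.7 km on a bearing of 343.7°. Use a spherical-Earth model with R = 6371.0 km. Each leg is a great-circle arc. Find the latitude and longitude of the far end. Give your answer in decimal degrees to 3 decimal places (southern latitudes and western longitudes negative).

latitude -46.959°, longitude -90.458°

Apply the spherical direct solution leg by leg, carrying full precision between legs.
Leg 1: from (-66.987°, -66.897°), δ = 2192.7/6371 = 0.344169 rad, θ = 315.2° → φ = -50.610°, λ = -88.900°.
Leg 2: from (-50.610°, -88.900°), δ = 421.7/6371 = 0.066191 rad, θ = 343.7° → φ = -46.959°, λ = -90.458°.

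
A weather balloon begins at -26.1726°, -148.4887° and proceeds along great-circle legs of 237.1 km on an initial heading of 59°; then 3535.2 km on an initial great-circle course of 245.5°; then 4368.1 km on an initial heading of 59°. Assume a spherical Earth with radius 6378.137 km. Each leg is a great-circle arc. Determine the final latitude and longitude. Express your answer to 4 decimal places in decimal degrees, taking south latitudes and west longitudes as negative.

latitude -9.3061°, longitude -148.3903°

Apply the spherical direct solution leg by leg, carrying full precision between legs.
Leg 1: from (-26.1726°, -148.4887°), δ = 237.1/6378.137 = 0.037174 rad, θ = 59° → φ = -25.0616°, λ = -146.4733°.
Leg 2: from (-25.0616°, -146.4733°), δ = 3535.2/6378.137 = 0.554268 rad, θ = 245.5° → φ = -33.9099°, λ = 178.2809°.
Leg 3: from (-33.9099°, 178.2809°), δ = 4368.1/6378.137 = 0.684855 rad, θ = 59° → φ = -9.3061°, λ = -148.3903°.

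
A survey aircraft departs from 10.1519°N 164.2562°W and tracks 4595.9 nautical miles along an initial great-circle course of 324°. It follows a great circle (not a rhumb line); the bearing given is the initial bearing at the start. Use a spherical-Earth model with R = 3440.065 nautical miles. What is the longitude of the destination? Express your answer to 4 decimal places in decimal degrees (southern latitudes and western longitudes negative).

longitude 114.7228°

Angular distance δ = d/R = 4595.9 / 3440.065 = 1.335992 rad.
With φ₁ = 10.1519° = 0.177184 rad and θ = 324° = 5.654867 rad:
sin φ₂ = sin φ₁ cos δ + cos φ₁ sin δ cos θ = (0.176258)(0.232652) + (0.984344)(0.972560)(0.809017) = 0.815506
φ₂ = asin(0.815506) = 0.953603 rad = 54.6374°.
Δλ = atan2( sin θ sin δ cos φ₁ , cos δ − sin φ₁ sin φ₂ ) = atan2(-0.562706, 0.088913) = -1.414083 rad = -81.0210°.
λ₂ = -164.2562° + -81.0210° = -245.2772°, normalized to (−180°, 180°] → 114.7228°.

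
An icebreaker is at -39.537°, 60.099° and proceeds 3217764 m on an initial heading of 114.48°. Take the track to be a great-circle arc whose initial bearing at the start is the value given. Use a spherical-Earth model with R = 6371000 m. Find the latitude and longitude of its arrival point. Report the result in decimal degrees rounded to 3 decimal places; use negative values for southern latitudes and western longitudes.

Central angle δ = d/R = 0.505064 rad.
With φ₁ = -39.537° = -0.690051 rad and θ = 114.48° = 1.998053 rad:
sin φ₂ = sin φ₁ cos δ + cos φ₁ sin δ cos θ = (-0.636576)(0.875143) + (0.771214)(0.483864)(-0.414376) = -0.711725
φ₂ = asin(-0.711725) = -0.791951 rad = -45.375°.
For the longitude increment, Δλ = atan2( sin θ sin δ cos φ₁, cos δ − sin φ₁ sin φ₂ ) = atan2(0.339617, 0.422076) = 38.821°.
λ₂ = 60.099° + 38.821° = 98.920°.

latitude -45.375°, longitude 98.920°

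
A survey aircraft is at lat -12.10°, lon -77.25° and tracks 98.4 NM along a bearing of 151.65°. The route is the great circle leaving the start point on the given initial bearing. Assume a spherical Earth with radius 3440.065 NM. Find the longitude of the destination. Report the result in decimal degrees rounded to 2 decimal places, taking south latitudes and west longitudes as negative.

longitude -76.45°

Angular distance δ = d/R = 98.4 / 3440.065 = 0.028604 rad.
With φ₁ = -12.10° = -0.211185 rad and θ = 151.65° = 2.646792 rad:
sin φ₂ = sin φ₁ cos δ + cos φ₁ sin δ cos θ = (-0.209619)(0.999591) + (0.977783)(0.028600)(-0.880063) = -0.234144
φ₂ = asin(-0.234144) = -0.236338 rad = -13.54°.
For the longitude increment, Δλ = atan2( sin θ sin δ cos φ₁, cos δ − sin φ₁ sin φ₂ ) = atan2(0.013279, 0.950510) = 0.80°.
λ₂ = -77.25° + 0.80° = -76.45°.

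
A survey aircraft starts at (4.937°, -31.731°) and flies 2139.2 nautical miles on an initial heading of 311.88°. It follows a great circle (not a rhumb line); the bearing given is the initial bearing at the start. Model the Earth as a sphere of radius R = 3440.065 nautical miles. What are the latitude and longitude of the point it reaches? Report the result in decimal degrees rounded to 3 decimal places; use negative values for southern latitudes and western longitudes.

latitude 27.219°, longitude -60.923°

The arc subtends δ = 2139.2/3440.065 = 0.621849 rad at the centre.
With φ₁ = 4.937° = 0.086167 rad and θ = 311.88° = 5.443333 rad:
sin φ₂ = sin φ₁ cos δ + cos φ₁ sin δ cos θ = (0.086060)(0.812803) + (0.996290)(0.582539)(0.667573) = 0.457394
φ₂ = asin(0.457394) = 0.475063 rad = 27.219°.
For the longitude increment, Δλ = atan2( sin θ sin δ cos φ₁, cos δ − sin φ₁ sin φ₂ ) = atan2(-0.432117, 0.773439) = -29.192°.
λ₂ = λ₁ + Δλ = -60.923°.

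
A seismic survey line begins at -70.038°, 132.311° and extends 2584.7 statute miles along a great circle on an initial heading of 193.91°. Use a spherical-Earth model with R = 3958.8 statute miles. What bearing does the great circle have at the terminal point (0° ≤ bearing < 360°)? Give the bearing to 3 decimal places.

δ = 2584.7/3958.8 = 0.652900 rad (37.4084°).
Start latitude φ₁ = -1.222394 rad; initial bearing θ = 3.384368 rad.
sin φ₂ = sin φ₁ cos δ + cos φ₁ sin δ cos θ = (-0.939919)(0.794325) + (0.341397)(0.607492)(-0.970675) = -0.947916
φ₂ = asin(-0.947916) = -1.246628 rad = -71.426°.
For the longitude increment, Δλ = atan2( sin θ sin δ cos φ₁, cos δ − sin φ₁ sin φ₂ ) = atan2(-0.049857, -0.096639) = -152.710°.
λ₂ = λ₁ + Δλ = -20.399°.
The forward bearing on arrival equals the back-azimuth from the destination plus 180°.
Back-azimuth from P₂ (-71.426°, -20.399°) to P₁ (-70.038°, 132.311°), with Δλ' = λ₁ − λ₂ = 152.710°: atan2( sin Δλ' cos φ₁ , cos φ₂ sin φ₁ − sin φ₂ cos φ₁ cos Δλ' ) = 165.069°.
Final bearing = (165.069° + 180°) mod 360° = 345.069°.

final bearing 345.069°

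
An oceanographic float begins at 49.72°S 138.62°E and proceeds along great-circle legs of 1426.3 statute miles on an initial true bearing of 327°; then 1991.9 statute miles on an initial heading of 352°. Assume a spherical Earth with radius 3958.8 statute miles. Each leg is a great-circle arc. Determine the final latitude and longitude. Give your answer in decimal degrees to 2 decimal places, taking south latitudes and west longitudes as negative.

Apply the spherical direct solution leg by leg, carrying full precision between legs.
Leg 1: from (-49.72°, 138.62°), δ = 1426.3/3958.8 = 0.360286 rad, θ = 327° → φ = -31.52°, λ = 125.60°.
Leg 2: from (-31.52°, 125.60°), δ = 1991.9/3958.8 = 0.503158 rad, θ = 352° → φ = -2.92°, λ = 121.75°.

latitude -2.92°, longitude 121.75°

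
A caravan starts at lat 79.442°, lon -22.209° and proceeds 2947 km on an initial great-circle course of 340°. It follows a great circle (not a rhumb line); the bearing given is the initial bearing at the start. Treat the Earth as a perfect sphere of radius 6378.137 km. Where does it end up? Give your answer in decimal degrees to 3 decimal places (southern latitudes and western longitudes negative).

latitude 73.086°, longitude -170.605°

Central angle δ = d/R = 0.462047 rad.
Converting: φ₁ = 1.386524 rad, θ = 5.934119 rad.
Destination latitude: φ₂ = arcsin( sin φ₁ cos δ + cos φ₁ sin δ cos θ ) = arcsin(0.956742) = 73.086°.
For the longitude increment, Δλ = atan2( sin θ sin δ cos φ₁, cos δ − sin φ₁ sin φ₂ ) = atan2(-0.027937, -0.045402) = -148.396°.
λ₂ = -22.209° + -148.396° = -170.605°.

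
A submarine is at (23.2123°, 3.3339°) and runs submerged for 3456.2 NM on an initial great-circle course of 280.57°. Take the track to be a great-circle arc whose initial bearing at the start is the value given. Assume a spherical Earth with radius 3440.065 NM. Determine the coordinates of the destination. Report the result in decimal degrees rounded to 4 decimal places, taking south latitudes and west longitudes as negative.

latitude 20.7128°, longitude -59.1655°

δ = 3456.2/3440.065 = 1.004690 rad (57.5645°).
With φ₁ = 23.2123° = 0.405131 rad and θ = 280.57° = 4.896870 rad:
sin φ₂ = sin φ₁ cos δ + cos φ₁ sin δ cos θ = (0.394139)(0.536350) + (0.919051)(0.843996)(0.183437) = 0.353684
φ₂ = asin(0.353684) = 0.361506 rad = 20.7128°.
Δλ = atan2( sin θ sin δ cos φ₁ , cos δ − sin φ₁ sin φ₂ ) = atan2(-0.762513, 0.396949) = -1.090821 rad = -62.4994°.
λ₂ = λ₁ + Δλ = -59.1655°.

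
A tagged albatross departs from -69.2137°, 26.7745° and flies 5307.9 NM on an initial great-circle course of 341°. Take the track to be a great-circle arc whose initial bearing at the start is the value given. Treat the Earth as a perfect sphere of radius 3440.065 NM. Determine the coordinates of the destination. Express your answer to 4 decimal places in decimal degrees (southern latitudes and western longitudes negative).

latitude 18.0232°, longitude 6.7614°

The arc subtends δ = 5307.9/3440.065 = 1.542965 rad at the centre.
With φ₁ = -69.2137° = -1.208007 rad and θ = 341° = 5.951573 rad:
Destination latitude: φ₂ = arcsin( sin φ₁ cos δ + cos φ₁ sin δ cos θ ) = arcsin(0.309403) = 18.0232°.
Δλ = atan2( sin θ sin δ cos φ₁ , cos δ − sin φ₁ sin φ₂ ) = atan2(-0.115494, 0.317091) = -0.349295 rad = -20.0131°.
λ₂ = λ₁ + Δλ = 6.7614°.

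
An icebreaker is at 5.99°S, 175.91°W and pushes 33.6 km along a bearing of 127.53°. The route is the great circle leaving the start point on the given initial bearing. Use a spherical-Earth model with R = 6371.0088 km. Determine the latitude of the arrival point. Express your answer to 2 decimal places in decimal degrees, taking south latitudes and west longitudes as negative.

latitude -6.17°

The arc subtends δ = 33.6/6371.0088 = 0.005274 rad at the centre.
Converting: φ₁ = -0.104545 rad, θ = 2.225818 rad.
sin φ₂ = sin φ₁ cos δ + cos φ₁ sin δ cos θ = (-0.104355)(0.999986) + (0.994540)(0.005274)(-0.609177) = -0.107549
φ₂ = asin(-0.107549) = -0.107757 rad = -6.17°.
For the longitude increment, Δλ = atan2( sin θ sin δ cos φ₁, cos δ − sin φ₁ sin φ₂ ) = atan2(0.004160, 0.988763) = 0.24°.
λ₂ = λ₁ + Δλ = -175.67°.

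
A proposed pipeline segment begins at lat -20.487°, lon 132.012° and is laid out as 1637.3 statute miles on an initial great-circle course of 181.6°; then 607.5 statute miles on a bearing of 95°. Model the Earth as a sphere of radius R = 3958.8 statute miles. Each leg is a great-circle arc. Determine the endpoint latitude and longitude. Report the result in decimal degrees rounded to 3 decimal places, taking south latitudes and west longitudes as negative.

Apply the spherical direct solution leg by leg, carrying full precision between legs.
Leg 1: from (-20.487°, 132.012°), δ = 1637.3/3958.8 = 0.413585 rad, θ = 181.6° → φ = -44.172°, λ = 131.116°.
Leg 2: from (-44.172°, 131.116°), δ = 607.5/3958.8 = 0.153456 rad, θ = 95° → φ = -44.281°, λ = 143.396°.

latitude -44.281°, longitude 143.396°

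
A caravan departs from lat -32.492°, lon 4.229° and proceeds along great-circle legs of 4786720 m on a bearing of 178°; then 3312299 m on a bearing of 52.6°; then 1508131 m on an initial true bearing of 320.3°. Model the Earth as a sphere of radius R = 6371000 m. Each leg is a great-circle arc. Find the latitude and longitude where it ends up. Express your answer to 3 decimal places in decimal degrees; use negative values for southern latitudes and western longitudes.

latitude -38.803°, longitude 36.328°

Apply the spherical direct solution leg by leg, carrying full precision between legs.
Leg 1: from (-32.492°, 4.229°), δ = 4786720/6371000 = 0.751329 rad, θ = 178° → φ = -75.460°, λ = 9.674°.
Leg 2: from (-75.460°, 9.674°), δ = 3312299/6371000 = 0.519903 rad, θ = 52.6° → φ = -49.846°, λ = 47.410°.
Leg 3: from (-49.846°, 47.410°), δ = 1508131/6371000 = 0.236718 rad, θ = 320.3° → φ = -38.803°, λ = 36.328°.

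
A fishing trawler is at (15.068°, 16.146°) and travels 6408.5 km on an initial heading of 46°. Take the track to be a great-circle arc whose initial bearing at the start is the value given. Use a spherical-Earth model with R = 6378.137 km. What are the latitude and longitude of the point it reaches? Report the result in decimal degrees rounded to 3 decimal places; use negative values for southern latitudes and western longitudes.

latitude 44.876°, longitude 75.103°

Angular distance δ = d/R = 6408.5 / 6378.137 = 1.004760 rad.
Start latitude φ₁ = 0.262986 rad; initial bearing θ = 0.802851 rad.
sin φ₂ = sin φ₁ cos δ + cos φ₁ sin δ cos θ = (0.259965)(0.536290) + (0.965618)(0.844034)(0.694658) = 0.705573
φ₂ = asin(0.705573) = 0.783232 rad = 44.876°.
For the longitude increment, Δλ = atan2( sin θ sin δ cos φ₁, cos δ − sin φ₁ sin φ₂ ) = atan2(0.586272, 0.352866) = 58.957°.
λ₂ = 16.146° + 58.957° = 75.103°.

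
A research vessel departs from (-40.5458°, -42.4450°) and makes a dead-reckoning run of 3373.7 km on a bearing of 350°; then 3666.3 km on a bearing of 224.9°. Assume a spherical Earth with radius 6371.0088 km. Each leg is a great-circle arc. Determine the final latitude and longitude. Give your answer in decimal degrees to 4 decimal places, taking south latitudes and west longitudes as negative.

latitude -32.1759°, longitude -74.5554°

Apply the spherical direct solution leg by leg, carrying full precision between legs.
Leg 1: from (-40.5458°, -42.4450°), δ = 3373.7/6371.0088 = 0.529539 rad, θ = 350° → φ = -10.5451°, λ = -47.5639°.
Leg 2: from (-10.5451°, -47.5639°), δ = 3666.3/6371.0088 = 0.575466 rad, θ = 224.9° → φ = -32.1759°, λ = -74.5554°.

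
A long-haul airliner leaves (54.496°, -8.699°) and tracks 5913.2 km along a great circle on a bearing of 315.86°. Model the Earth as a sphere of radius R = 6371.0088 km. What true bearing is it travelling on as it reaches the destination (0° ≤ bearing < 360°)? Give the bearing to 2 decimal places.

final bearing 225.18°

Central angle δ = d/R = 0.928142 rad.
With φ₁ = 54.496° = 0.951135 rad and θ = 315.86° = 5.512797 rad:
Destination latitude: φ₂ = arcsin( sin φ₁ cos δ + cos φ₁ sin δ cos θ ) = arcsin(0.821526) = 55.238°.
For the longitude increment, Δλ = atan2( sin θ sin δ cos φ₁, cos δ − sin φ₁ sin φ₂ ) = atan2(-0.323765, -0.069462) = -102.109°.
λ₂ = λ₁ + Δλ = -110.808°.
The forward bearing on arrival equals the back-azimuth from the destination plus 180°.
Back-azimuth from P₂ (55.24°, -110.81°) to P₁ (54.50°, -8.70°), with Δλ' = λ₁ − λ₂ = 102.11°: atan2( sin Δλ' cos φ₁ , cos φ₂ sin φ₁ − sin φ₂ cos φ₁ cos Δλ' ) = 45.18°.
Final bearing = (45.18° + 180°) mod 360° = 225.18°.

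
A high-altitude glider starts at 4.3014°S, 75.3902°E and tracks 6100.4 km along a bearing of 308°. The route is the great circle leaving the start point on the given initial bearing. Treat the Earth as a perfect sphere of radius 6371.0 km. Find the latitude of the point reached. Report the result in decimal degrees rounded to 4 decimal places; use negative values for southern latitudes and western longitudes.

Angular distance δ = d/R = 6100.4 / 6371 = 0.957526 rad.
Converting: φ₁ = -0.075074 rad, θ = 5.375614 rad.
Destination latitude: φ₂ = arcsin( sin φ₁ cos δ + cos φ₁ sin δ cos θ ) = arcsin(0.458884) = 27.3151°.
Then Δλ = atan2(-0.642597, 0.609962) = -0.811446 rad, from sin θ sin δ cos φ₁ over cos δ − sin φ₁ sin φ₂.
Hence λ₂ = 75.3902° + -46.4925° = 28.8977°.

latitude 27.3151°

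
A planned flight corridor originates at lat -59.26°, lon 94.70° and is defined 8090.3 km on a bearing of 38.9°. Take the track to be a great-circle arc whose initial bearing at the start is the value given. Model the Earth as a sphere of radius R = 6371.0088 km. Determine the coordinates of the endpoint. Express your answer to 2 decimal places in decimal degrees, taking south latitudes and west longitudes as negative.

latitude 7.19°, longitude 131.89°

Angular distance δ = d/R = 8090.3 / 6371.0088 = 1.269862 rad.
Converting: φ₁ = -1.034282 rad, θ = 0.678933 rad.
sin φ₂ = sin φ₁ cos δ + cos φ₁ sin δ cos θ = (-0.859496)(0.296413) + (0.511143)(0.955060)(0.778243) = 0.125151
φ₂ = asin(0.125151) = 0.125480 rad = 7.19°.
For the longitude increment, Δλ = atan2( sin θ sin δ cos φ₁, cos δ − sin φ₁ sin φ₂ ) = atan2(0.306554, 0.403980) = 37.19°.
λ₂ = 94.70° + 37.19° = 131.89°.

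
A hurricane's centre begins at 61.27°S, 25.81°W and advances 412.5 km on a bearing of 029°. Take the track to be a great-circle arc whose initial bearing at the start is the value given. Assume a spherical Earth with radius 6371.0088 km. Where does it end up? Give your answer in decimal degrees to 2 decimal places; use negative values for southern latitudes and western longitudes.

Central angle δ = d/R = 0.064746 rad.
With φ₁ = -61.27° = -1.069363 rad and θ = 29° = 0.506145 rad:
Applying the spherical law of cosines for sides, sin φ₂ = sin φ₁ cos δ + cos φ₁ sin δ cos θ = -0.847856, so φ₂ = -57.98°.
Δλ = atan2( sin θ sin δ cos φ₁ , cos δ − sin φ₁ sin φ₂ ) = atan2(0.015078, 0.254424) = 0.059194 rad = 3.39°.
Hence λ₂ = -25.81° + 3.39° = -22.42°.

latitude -57.98°, longitude -22.42°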